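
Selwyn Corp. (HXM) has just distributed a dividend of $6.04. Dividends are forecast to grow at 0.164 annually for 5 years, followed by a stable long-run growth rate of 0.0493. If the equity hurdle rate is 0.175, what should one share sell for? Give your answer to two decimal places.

$77.47

Two-stage DDM. Project D₁…D_5 at 0.164, terminal growth 0.0493, discount at r = 0.175.
D_1 = 7.0306
D_2 = 8.1836
D_3 = 9.5257
D_4 = 11.0879
D_5 = 12.9063
Terminal value at t=5: TV = D_6/(r−g) = 13.5426/(0.175−0.0493) = 107.7373
P₀ = 7.0306/(1+0.175)^1 + 8.1836/(1+0.175)^2 + 9.5257/(1+0.175)^3 + 11.0879/(1+0.175)^4 + 12.9063/(1+0.175)^5 + 107.7373/(1+0.175)^5 = 77.4659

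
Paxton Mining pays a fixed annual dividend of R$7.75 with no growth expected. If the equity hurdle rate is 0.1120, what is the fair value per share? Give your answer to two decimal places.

R$69.20

Zero-growth DDM (perpetuity): P₀ = D/r = 7.75 / 0.112 = 69.1964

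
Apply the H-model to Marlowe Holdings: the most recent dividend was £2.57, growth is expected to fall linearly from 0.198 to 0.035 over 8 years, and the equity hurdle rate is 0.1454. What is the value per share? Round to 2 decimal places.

H-model: P₀ = D₀[(1+g_L) + H(g_S−g_L)]/(r−g_L), with H = 8/2 = 4.
P₀ = 2.57 × [(1+0.035) + 4×(0.198−0.035)] / (0.1454−0.035)
   = 2.57 × 1.6870 / 0.1104 = 39.2716

£39.27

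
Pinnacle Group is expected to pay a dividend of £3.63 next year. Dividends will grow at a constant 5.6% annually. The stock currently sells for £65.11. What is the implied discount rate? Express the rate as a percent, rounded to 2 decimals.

11.18%

Rearranging the constant-growth DDM: r = D₁/P₀ + g.
r = 3.6300 / 65.11 + 0.056 = 0.05575 + 0.056 = 0.11175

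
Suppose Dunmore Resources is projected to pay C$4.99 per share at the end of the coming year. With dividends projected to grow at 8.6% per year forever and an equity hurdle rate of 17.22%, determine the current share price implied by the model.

C$57.89

Gordon growth model: P₀ = D₁/(r − g), with D₁ = 4.99 given directly.
P₀ = 4.9900 / (0.1722 − 0.086) = 4.9900 / 0.0862 = 57.8886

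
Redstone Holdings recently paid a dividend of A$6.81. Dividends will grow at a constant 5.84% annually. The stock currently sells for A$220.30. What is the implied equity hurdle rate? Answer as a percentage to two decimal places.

Rearranging the constant-growth DDM: r = D₁/P₀ + g.
D₁ = 6.81 × (1 + 0.0584) = 7.2077.
r = 7.2077 / 220.30 + 0.0584 = 0.03272 + 0.0584 = 0.09112

9.11%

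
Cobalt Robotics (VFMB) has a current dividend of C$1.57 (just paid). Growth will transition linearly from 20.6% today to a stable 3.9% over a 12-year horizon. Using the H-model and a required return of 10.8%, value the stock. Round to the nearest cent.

C$46.44

H-model: P₀ = D₀[(1+g_L) + H(g_S−g_L)]/(r−g_L), with H = 12/2 = 6.
P₀ = 1.57 × [(1+0.039) + 6×(0.206−0.039)] / (0.108−0.039)
   = 1.57 × 2.0410 / 0.069 = 46.4401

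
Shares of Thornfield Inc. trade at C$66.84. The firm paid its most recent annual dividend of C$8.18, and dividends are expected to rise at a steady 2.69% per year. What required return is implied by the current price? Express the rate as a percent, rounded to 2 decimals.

Rearranging the constant-growth DDM: r = D₁/P₀ + g.
D₁ = 8.18 × (1 + 0.0269) = 8.4000.
r = 8.4000 / 66.84 + 0.0269 = 0.12567 + 0.0269 = 0.15257

15.26%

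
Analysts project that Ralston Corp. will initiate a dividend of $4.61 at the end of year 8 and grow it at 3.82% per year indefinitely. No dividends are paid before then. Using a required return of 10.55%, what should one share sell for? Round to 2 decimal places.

Deferred-dividend DDM. At t=7 the remaining stream is a growing perpetuity with first payment D_8 = 4.61.
V_7 = D_8/(r−g) = 4.61/(0.1055−0.0382) = 68.4993
P₀ = V_7/(1+r)^7 = 68.4993/(1+0.1055)^7 = 33.9449

$33.94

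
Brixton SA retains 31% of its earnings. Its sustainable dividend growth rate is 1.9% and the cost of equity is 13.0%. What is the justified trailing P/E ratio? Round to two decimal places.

6.33

Payout ratio b = 1 − 0.31 = 0.69.
Justified trailing P/E = b(1+g)/(r−g) = 0.69×(1+0.019)/(0.13−0.019) = 6.3343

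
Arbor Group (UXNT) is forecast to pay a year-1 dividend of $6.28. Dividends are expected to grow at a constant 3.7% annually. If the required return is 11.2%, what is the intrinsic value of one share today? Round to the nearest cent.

Gordon growth model: P₀ = D₁/(r − g), with D₁ = 6.28 given directly.
P₀ = 6.2800 / (0.112 − 0.037) = 6.2800 / 0.075 = 83.7333

$83.73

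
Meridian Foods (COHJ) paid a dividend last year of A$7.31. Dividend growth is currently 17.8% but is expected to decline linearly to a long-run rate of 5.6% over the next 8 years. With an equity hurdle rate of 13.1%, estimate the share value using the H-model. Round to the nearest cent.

H-model: P₀ = D₀[(1+g_L) + H(g_S−g_L)]/(r−g_L), with H = 8/2 = 4.
P₀ = 7.31 × [(1+0.056) + 4×(0.178−0.056)] / (0.131−0.056)
   = 7.31 × 1.5440 / 0.075 = 150.4885

A$150.49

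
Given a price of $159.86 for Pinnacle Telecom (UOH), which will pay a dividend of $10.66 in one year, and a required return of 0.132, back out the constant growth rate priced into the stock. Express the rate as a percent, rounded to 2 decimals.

From P₀ = D₁/(r − g), the implied growth is g = r − D₁/P₀.
g = 0.132 − 10.66/159.86 = 0.132 − 0.06668 = 0.06532

6.53%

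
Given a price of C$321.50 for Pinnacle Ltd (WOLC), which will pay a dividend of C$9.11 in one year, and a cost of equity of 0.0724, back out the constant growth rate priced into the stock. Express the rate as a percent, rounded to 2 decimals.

From P₀ = D₁/(r − g), the implied growth is g = r − D₁/P₀.
g = 0.0724 − 9.11/321.50 = 0.0724 − 0.02834 = 0.04406

4.41%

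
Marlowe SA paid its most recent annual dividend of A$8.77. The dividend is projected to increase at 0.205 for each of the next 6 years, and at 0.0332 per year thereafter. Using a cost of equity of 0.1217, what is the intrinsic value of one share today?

A$225.48

Two-stage DDM. Project D₁…D_6 at 0.205, terminal growth 0.0332, discount at r = 0.1217.
D_1 = 10.5678
D_2 = 12.7343
D_3 = 15.3448
D_4 = 18.4905
D_5 = 22.2810
D_6 = 26.8486
Terminal value at t=6: TV = D_7/(r−g) = 27.7400/(0.1217−0.0332) = 313.4462
P₀ = 10.5678/(1+0.1217)^1 + 12.7343/(1+0.1217)^2 + 15.3448/(1+0.1217)^3 + 18.4905/(1+0.1217)^4 + 22.2810/(1+0.1217)^5 + 26.8486/(1+0.1217)^6 + 313.4462/(1+0.1217)^6 = 225.4842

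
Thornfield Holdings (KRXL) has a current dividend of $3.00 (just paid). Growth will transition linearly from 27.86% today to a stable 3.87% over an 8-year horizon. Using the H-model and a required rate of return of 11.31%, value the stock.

$80.58

H-model: P₀ = D₀[(1+g_L) + H(g_S−g_L)]/(r−g_L), with H = 8/2 = 4.
P₀ = 3.00 × [(1+0.0387) + 4×(0.2786−0.0387)] / (0.1131−0.0387)
   = 3.00 × 1.9983 / 0.0744 = 80.5766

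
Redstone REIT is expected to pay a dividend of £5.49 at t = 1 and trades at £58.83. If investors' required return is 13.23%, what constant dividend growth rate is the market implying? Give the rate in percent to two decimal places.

From P₀ = D₁/(r − g), the implied growth is g = r − D₁/P₀.
g = 0.1323 − 5.49/58.83 = 0.1323 − 0.09332 = 0.03898

3.90%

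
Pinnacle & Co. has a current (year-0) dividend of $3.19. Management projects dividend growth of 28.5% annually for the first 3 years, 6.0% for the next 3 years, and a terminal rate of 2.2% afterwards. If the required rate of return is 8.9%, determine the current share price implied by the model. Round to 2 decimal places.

Three-stage DDM. Project D₁…D_6; terminal Gordon value at t=6 with g = 0.022; discount at r = 0.089.
D_1 = 4.0991
D_2 = 5.2674
D_3 = 6.7686
D_4 = 7.1747
D_5 = 7.6052
D_6 = 8.0615
TV_6 = 8.2389/(0.089−0.022) = 122.9685
P₀ = Σ Dₜ/(1+r)ᵗ + TV_6/(1+r)^6 = 102.0742

$102.07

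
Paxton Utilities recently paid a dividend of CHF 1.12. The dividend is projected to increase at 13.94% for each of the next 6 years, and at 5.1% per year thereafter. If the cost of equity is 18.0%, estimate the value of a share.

Two-stage DDM. Project D₁…D_6 at 0.1394, terminal growth 0.051, discount at r = 0.18.
D_1 = 1.2761
D_2 = 1.4540
D_3 = 1.6567
D_4 = 1.8877
D_5 = 2.1508
D_6 = 2.4506
Terminal value at t=6: TV = D_7/(r−g) = 2.5756/(0.18−0.051) = 19.9659
P₀ = 1.2761/(1+0.18)^1 + 1.4540/(1+0.18)^2 + 1.6567/(1+0.18)^3 + 1.8877/(1+0.18)^4 + 2.1508/(1+0.18)^5 + 2.4506/(1+0.18)^6 + 19.9659/(1+0.18)^6 = 13.3516

CHF 13.35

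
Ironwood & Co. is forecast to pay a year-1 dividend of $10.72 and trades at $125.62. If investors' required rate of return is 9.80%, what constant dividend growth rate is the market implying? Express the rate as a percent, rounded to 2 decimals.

From P₀ = D₁/(r − g), the implied growth is g = r − D₁/P₀.
g = 0.098 − 10.72/125.62 = 0.098 − 0.08534 = 0.01266

1.27%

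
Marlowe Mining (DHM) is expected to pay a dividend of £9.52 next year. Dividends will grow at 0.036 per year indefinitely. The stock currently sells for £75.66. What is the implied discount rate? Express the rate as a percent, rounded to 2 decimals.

16.18%

Rearranging the constant-growth DDM: r = D₁/P₀ + g.
r = 9.5200 / 75.66 + 0.036 = 0.12583 + 0.036 = 0.16183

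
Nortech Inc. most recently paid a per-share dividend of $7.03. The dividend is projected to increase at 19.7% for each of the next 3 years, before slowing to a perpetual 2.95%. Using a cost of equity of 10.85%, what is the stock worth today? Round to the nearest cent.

Two-stage DDM. Project D₁…D_3 at 0.197, terminal growth 0.0295, discount at r = 0.1085.
D_1 = 8.4149
D_2 = 10.0726
D_3 = 12.0570
Terminal value at t=3: TV = D_4/(r−g) = 12.4126/(0.1085−0.0295) = 157.1220
P₀ = 8.4149/(1+0.1085)^1 + 10.0726/(1+0.1085)^2 + 12.0570/(1+0.1085)^3 + 157.1220/(1+0.1085)^3 = 139.9936

$139.99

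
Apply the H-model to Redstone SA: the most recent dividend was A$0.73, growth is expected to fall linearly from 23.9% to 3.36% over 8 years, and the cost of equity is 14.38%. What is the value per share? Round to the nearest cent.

A$12.29

H-model: P₀ = D₀[(1+g_L) + H(g_S−g_L)]/(r−g_L), with H = 8/2 = 4.
P₀ = 0.73 × [(1+0.0336) + 4×(0.239−0.0336)] / (0.1438−0.0336)
   = 0.73 × 1.8552 / 0.1102 = 12.2894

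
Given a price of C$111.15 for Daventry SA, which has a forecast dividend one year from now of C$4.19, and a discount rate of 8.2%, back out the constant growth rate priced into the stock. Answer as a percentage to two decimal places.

From P₀ = D₁/(r − g), the implied growth is g = r − D₁/P₀.
g = 0.082 − 4.19/111.15 = 0.082 − 0.03770 = 0.04430

4.43%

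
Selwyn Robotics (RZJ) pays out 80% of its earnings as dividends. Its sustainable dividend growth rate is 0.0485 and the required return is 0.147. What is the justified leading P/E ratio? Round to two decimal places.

8.12

Justified leading P/E = b/(r−g) = 0.80/(0.147−0.0485) = 8.1218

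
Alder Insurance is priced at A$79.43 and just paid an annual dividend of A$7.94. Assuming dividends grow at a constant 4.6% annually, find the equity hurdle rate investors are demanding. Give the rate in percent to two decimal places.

Rearranging the constant-growth DDM: r = D₁/P₀ + g.
D₁ = 7.94 × (1 + 0.046) = 8.3052.
r = 8.3052 / 79.43 + 0.046 = 0.10456 + 0.046 = 0.15056

15.06%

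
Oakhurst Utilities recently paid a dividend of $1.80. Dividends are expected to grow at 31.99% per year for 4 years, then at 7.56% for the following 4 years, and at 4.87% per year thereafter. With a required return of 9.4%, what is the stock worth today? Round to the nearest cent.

Three-stage DDM. Project D₁…D_8; terminal Gordon value at t=8 with g = 0.0487; discount at r = 0.094.
D_1 = 2.3758
D_2 = 3.1358
D_3 = 4.1390
D_4 = 5.4631
D_5 = 5.8761
D_6 = 6.3203
D_7 = 6.7981
D_8 = 7.3121
TV_8 = 7.6682/(0.094−0.0487) = 169.2750
P₀ = Σ Dₜ/(1+r)ᵗ + TV_8/(1+r)^8 = 108.8917

$108.89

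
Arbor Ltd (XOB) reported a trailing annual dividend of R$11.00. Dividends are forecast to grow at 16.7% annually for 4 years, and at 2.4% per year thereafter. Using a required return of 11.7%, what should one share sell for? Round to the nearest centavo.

R$193.45

Two-stage DDM. Project D₁…D_4 at 0.167, terminal growth 0.024, discount at r = 0.117.
D_1 = 12.8370
D_2 = 14.9808
D_3 = 17.4826
D_4 = 20.4022
Terminal value at t=4: TV = D_5/(r−g) = 20.8918/(0.117−0.024) = 224.6431
P₀ = 12.8370/(1+0.117)^1 + 14.9808/(1+0.117)^2 + 17.4826/(1+0.117)^3 + 20.4022/(1+0.117)^4 + 224.6431/(1+0.117)^4 = 193.4540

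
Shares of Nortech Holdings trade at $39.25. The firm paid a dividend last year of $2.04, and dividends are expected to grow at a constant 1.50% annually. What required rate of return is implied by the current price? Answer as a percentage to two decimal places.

Rearranging the constant-growth DDM: r = D₁/P₀ + g.
D₁ = 2.04 × (1 + 0.015) = 2.0706.
r = 2.0706 / 39.25 + 0.015 = 0.05275 + 0.015 = 0.06775

6.78%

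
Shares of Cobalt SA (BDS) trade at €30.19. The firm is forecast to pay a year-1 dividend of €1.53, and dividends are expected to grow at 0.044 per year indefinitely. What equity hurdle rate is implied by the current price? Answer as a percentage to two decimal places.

9.47%

Rearranging the constant-growth DDM: r = D₁/P₀ + g.
r = 1.5300 / 30.19 + 0.044 = 0.05068 + 0.044 = 0.09468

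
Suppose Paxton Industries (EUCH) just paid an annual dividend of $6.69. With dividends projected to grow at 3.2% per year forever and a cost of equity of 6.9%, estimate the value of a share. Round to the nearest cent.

$186.60

Gordon growth model: P₀ = D₁/(r − g). D₁ = 6.69 × (1 + 0.032) = 6.9041.
P₀ = 6.9041 / (0.069 − 0.032) = 6.9041 / 0.037 = 186.5968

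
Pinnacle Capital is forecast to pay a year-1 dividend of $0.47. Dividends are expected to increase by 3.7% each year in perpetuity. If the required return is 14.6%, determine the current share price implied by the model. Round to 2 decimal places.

Gordon growth model: P₀ = D₁/(r − g), with D₁ = 0.47 given directly.
P₀ = 0.4700 / (0.146 − 0.037) = 0.4700 / 0.109 = 4.3119

$4.31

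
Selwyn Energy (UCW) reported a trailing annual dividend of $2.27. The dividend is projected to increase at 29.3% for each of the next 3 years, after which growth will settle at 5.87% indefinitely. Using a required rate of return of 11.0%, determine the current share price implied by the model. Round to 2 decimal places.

Two-stage DDM. Project D₁…D_3 at 0.293, terminal growth 0.0587, discount at r = 0.11.
D_1 = 2.9351
D_2 = 3.7951
D_3 = 4.9071
Terminal value at t=3: TV = D_4/(r−g) = 5.1951/(0.11−0.0587) = 101.2691
P₀ = 2.9351/(1+0.11)^1 + 3.7951/(1+0.11)^2 + 4.9071/(1+0.11)^3 + 101.2691/(1+0.11)^3 = 83.3595

$83.36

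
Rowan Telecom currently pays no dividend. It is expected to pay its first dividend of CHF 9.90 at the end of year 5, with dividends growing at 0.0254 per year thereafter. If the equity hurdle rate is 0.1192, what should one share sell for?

Deferred-dividend DDM. At t=4 the remaining stream is a growing perpetuity with first payment D_5 = 9.90.
V_4 = D_5/(r−g) = 9.90/(0.1192−0.0254) = 105.5437
P₀ = V_4/(1+r)^4 = 105.5437/(1+0.1192)^4 = 67.2669

CHF 67.27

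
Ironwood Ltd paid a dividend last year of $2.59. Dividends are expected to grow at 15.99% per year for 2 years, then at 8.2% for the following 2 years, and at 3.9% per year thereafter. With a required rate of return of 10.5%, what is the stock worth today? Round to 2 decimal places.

Three-stage DDM. Project D₁…D_4; terminal Gordon value at t=4 with g = 0.039; discount at r = 0.105.
D_1 = 3.0041
D_2 = 3.4845
D_3 = 3.7702
D_4 = 4.0794
TV_4 = 4.2385/(0.105−0.039) = 64.2195
P₀ = Σ Dₜ/(1+r)ᵗ + TV_4/(1+r)^4 = 54.1772

$54.18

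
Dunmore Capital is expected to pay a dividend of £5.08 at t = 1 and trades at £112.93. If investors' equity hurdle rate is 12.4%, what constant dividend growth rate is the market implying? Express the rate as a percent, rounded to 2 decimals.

From P₀ = D₁/(r − g), the implied growth is g = r − D₁/P₀.
g = 0.124 − 5.08/112.93 = 0.124 − 0.04498 = 0.07902

7.90%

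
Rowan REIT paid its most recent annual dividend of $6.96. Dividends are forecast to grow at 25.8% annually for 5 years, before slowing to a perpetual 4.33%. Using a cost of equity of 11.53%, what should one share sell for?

Two-stage DDM. Project D₁…D_5 at 0.258, terminal growth 0.0433, discount at r = 0.1153.
D_1 = 8.7557
D_2 = 11.0146
D_3 = 13.8564
D_4 = 17.4314
D_5 = 21.9287
Terminal value at t=5: TV = D_6/(r−g) = 22.8782/(0.1153−0.0433) = 317.7526
P₀ = 8.7557/(1+0.1153)^1 + 11.0146/(1+0.1153)^2 + 13.8564/(1+0.1153)^3 + 17.4314/(1+0.1153)^4 + 21.9287/(1+0.1153)^5 + 317.7526/(1+0.1153)^5 = 234.7992

$234.80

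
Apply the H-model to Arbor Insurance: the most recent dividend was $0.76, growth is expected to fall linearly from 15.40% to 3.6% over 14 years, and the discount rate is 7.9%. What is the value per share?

H-model: P₀ = D₀[(1+g_L) + H(g_S−g_L)]/(r−g_L), with H = 14/2 = 7.
P₀ = 0.76 × [(1+0.036) + 7×(0.154−0.036)] / (0.079−0.036)
   = 0.76 × 1.8620 / 0.043 = 32.9098

$32.91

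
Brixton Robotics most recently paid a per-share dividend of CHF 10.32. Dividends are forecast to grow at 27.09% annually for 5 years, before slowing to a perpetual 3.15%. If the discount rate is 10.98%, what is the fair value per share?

Two-stage DDM. Project D₁…D_5 at 0.2709, terminal growth 0.0315, discount at r = 0.1098.
D_1 = 13.1157
D_2 = 16.6687
D_3 = 21.1843
D_4 = 26.9231
D_5 = 34.2166
Terminal value at t=5: TV = D_6/(r−g) = 35.2944/(0.1098−0.0315) = 450.7586
P₀ = 13.1157/(1+0.1098)^1 + 16.6687/(1+0.1098)^2 + 21.1843/(1+0.1098)^3 + 26.9231/(1+0.1098)^4 + 34.2166/(1+0.1098)^5 + 450.7586/(1+0.1098)^5 = 346.6663

CHF 346.67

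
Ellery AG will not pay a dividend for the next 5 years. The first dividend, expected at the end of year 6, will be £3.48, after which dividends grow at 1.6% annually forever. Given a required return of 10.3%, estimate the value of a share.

£24.50

Deferred-dividend DDM. At t=5 the remaining stream is a growing perpetuity with first payment D_6 = 3.48.
V_5 = D_6/(r−g) = 3.48/(0.103−0.016) = 40.0000
P₀ = V_5/(1+r)^5 = 40.0000/(1+0.103)^5 = 24.5009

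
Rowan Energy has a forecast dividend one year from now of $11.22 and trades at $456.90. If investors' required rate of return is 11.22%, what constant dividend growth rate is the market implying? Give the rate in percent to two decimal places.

From P₀ = D₁/(r − g), the implied growth is g = r − D₁/P₀.
g = 0.1122 − 11.22/456.90 = 0.1122 − 0.02456 = 0.08764

8.76%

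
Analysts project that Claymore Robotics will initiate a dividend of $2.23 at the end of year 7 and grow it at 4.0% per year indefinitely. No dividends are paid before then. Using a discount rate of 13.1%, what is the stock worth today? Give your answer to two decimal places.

$11.71

Deferred-dividend DDM. At t=6 the remaining stream is a growing perpetuity with first payment D_7 = 2.23.
V_6 = D_7/(r−g) = 2.23/(0.131−0.04) = 24.5055
P₀ = V_6/(1+r)^6 = 24.5055/(1+0.131)^6 = 11.7081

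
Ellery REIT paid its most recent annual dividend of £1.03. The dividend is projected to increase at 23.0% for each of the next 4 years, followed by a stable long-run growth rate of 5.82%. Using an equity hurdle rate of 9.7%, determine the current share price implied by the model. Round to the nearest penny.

Two-stage DDM. Project D₁…D_4 at 0.23, terminal growth 0.0582, discount at r = 0.097.
D_1 = 1.2669
D_2 = 1.5583
D_3 = 1.9167
D_4 = 2.3575
Terminal value at t=4: TV = D_5/(r−g) = 2.4947/(0.097−0.0582) = 64.2974
P₀ = 1.2669/(1+0.097)^1 + 1.5583/(1+0.097)^2 + 1.9167/(1+0.097)^3 + 2.3575/(1+0.097)^4 + 64.2974/(1+0.097)^4 = 49.9280

£49.93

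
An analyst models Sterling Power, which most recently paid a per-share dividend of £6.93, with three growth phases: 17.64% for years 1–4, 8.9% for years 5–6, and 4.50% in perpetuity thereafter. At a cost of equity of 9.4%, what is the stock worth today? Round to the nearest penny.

Three-stage DDM. Project D₁…D_6; terminal Gordon value at t=6 with g = 0.045; discount at r = 0.094.
D_1 = 8.1525
D_2 = 9.5905
D_3 = 11.2823
D_4 = 13.2725
D_5 = 14.4538
D_6 = 15.7402
TV_6 = 16.4485/(0.094−0.045) = 335.6829
P₀ = Σ Dₜ/(1+r)ᵗ + TV_6/(1+r)^6 = 247.5583

£247.56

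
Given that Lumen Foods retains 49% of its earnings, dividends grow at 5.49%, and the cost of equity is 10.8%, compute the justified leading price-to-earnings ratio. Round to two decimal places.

9.60

Payout ratio b = 1 − 0.49 = 0.51.
Justified leading P/E = b/(r−g) = 0.51/(0.108−0.0549) = 9.6045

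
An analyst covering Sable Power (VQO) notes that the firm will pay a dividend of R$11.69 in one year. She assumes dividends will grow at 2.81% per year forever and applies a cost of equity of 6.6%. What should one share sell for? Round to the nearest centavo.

Gordon growth model: P₀ = D₁/(r − g), with D₁ = 11.69 given directly.
P₀ = 11.6900 / (0.066 − 0.0281) = 11.6900 / 0.0379 = 308.4433

R$308.44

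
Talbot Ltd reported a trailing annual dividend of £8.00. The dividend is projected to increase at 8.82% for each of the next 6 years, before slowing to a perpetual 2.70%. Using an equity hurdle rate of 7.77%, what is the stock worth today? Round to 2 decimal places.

Two-stage DDM. Project D₁…D_6 at 0.0882, terminal growth 0.027, discount at r = 0.0777.
D_1 = 8.7056
D_2 = 9.4734
D_3 = 10.3090
D_4 = 11.2182
D_5 = 12.2077
D_6 = 13.2844
Terminal value at t=6: TV = D_7/(r−g) = 13.6431/(0.0777−0.027) = 269.0945
P₀ = 8.7056/(1+0.0777)^1 + 9.4734/(1+0.0777)^2 + 10.3090/(1+0.0777)^3 + 11.2182/(1+0.0777)^4 + 12.2077/(1+0.0777)^5 + 13.2844/(1+0.0777)^6 + 269.0945/(1+0.0777)^6 = 221.4219

£221.42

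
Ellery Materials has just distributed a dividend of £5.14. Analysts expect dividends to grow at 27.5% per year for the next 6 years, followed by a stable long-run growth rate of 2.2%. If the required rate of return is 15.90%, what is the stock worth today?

£111.60

Two-stage DDM. Project D₁…D_6 at 0.275, terminal growth 0.022, discount at r = 0.159.
D_1 = 6.5535
D_2 = 8.3557
D_3 = 10.6535
D_4 = 13.5833
D_5 = 17.3187
D_6 = 22.0813
Terminal value at t=6: TV = D_7/(r−g) = 22.5671/(0.159−0.022) = 164.7231
P₀ = 6.5535/(1+0.159)^1 + 8.3557/(1+0.159)^2 + 10.6535/(1+0.159)^3 + 13.5833/(1+0.159)^4 + 17.3187/(1+0.159)^5 + 22.0813/(1+0.159)^6 + 164.7231/(1+0.159)^6 = 111.5971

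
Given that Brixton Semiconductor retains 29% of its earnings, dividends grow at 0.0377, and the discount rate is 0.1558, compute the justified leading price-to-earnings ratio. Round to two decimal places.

Payout ratio b = 1 − 0.29 = 0.71.
Justified leading P/E = b/(r−g) = 0.71/(0.1558−0.0377) = 6.0119

6.01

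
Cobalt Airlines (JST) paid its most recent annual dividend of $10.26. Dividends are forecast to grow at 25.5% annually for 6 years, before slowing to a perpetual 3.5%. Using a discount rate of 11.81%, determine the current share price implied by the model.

Two-stage DDM. Project D₁…D_6 at 0.255, terminal growth 0.035, discount at r = 0.1181.
D_1 = 12.8763
D_2 = 16.1598
D_3 = 20.2805
D_4 = 25.4520
D_5 = 31.9423
D_6 = 40.0876
Terminal value at t=6: TV = D_7/(r−g) = 41.4906/(0.1181−0.035) = 499.2856
P₀ = 12.8763/(1+0.1181)^1 + 16.1598/(1+0.1181)^2 + 20.2805/(1+0.1181)^3 + 25.4520/(1+0.1181)^4 + 31.9423/(1+0.1181)^5 + 40.0876/(1+0.1181)^6 + 499.2856/(1+0.1181)^6 = 349.5776

$349.58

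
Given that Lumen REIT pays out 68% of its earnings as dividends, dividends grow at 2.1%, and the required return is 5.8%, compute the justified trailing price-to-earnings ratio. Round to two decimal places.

18.76

Justified trailing P/E = b(1+g)/(r−g) = 0.68×(1+0.021)/(0.058−0.021) = 18.7643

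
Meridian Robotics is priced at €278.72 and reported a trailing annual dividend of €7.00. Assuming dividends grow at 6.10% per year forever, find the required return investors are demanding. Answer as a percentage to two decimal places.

Rearranging the constant-growth DDM: r = D₁/P₀ + g.
D₁ = 7.00 × (1 + 0.061) = 7.4270.
r = 7.4270 / 278.72 + 0.061 = 0.02665 + 0.061 = 0.08765

8.76%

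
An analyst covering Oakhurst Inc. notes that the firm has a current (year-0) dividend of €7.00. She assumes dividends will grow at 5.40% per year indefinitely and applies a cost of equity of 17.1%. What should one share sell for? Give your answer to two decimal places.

Gordon growth model: P₀ = D₁/(r − g). D₁ = 7.00 × (1 + 0.054) = 7.3780.
P₀ = 7.3780 / (0.171 − 0.054) = 7.3780 / 0.117 = 63.0598

€63.06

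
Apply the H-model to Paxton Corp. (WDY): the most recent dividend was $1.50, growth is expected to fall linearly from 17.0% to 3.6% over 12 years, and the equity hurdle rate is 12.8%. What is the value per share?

$30.00

H-model: P₀ = D₀[(1+g_L) + H(g_S−g_L)]/(r−g_L), with H = 12/2 = 6.
P₀ = 1.50 × [(1+0.036) + 6×(0.17−0.036)] / (0.128−0.036)
   = 1.50 × 1.8400 / 0.092 = 30.0000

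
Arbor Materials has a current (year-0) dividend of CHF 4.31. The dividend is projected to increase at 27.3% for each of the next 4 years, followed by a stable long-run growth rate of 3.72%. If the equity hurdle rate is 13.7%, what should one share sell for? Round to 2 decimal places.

Two-stage DDM. Project D₁…D_4 at 0.273, terminal growth 0.0372, discount at r = 0.137.
D_1 = 5.4866
D_2 = 6.9845
D_3 = 8.8912
D_4 = 11.3186
Terminal value at t=4: TV = D_5/(r−g) = 11.7396/(0.137−0.0372) = 117.6313
P₀ = 5.4866/(1+0.137)^1 + 6.9845/(1+0.137)^2 + 8.8912/(1+0.137)^3 + 11.3186/(1+0.137)^4 + 117.6313/(1+0.137)^4 = 93.4349

CHF 93.43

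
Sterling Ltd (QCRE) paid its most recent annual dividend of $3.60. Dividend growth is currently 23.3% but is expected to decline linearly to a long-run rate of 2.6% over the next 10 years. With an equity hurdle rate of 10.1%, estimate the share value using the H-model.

H-model: P₀ = D₀[(1+g_L) + H(g_S−g_L)]/(r−g_L), with H = 10/2 = 5.
P₀ = 3.60 × [(1+0.026) + 5×(0.233−0.026)] / (0.101−0.026)
   = 3.60 × 2.0610 / 0.075 = 98.9280

$98.93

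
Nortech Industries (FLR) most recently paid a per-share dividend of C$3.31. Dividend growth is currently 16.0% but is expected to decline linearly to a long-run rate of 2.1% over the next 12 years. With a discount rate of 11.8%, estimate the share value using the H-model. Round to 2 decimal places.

C$63.30

H-model: P₀ = D₀[(1+g_L) + H(g_S−g_L)]/(r−g_L), with H = 12/2 = 6.
P₀ = 3.31 × [(1+0.021) + 6×(0.16−0.021)] / (0.118−0.021)
   = 3.31 × 1.8550 / 0.097 = 63.2995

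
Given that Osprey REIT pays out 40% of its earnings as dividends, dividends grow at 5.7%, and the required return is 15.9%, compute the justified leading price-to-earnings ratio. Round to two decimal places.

Justified leading P/E = b/(r−g) = 0.40/(0.159−0.057) = 3.9216

3.92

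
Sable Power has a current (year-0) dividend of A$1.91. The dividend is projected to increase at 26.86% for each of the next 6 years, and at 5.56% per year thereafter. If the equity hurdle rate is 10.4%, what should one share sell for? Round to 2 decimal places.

Two-stage DDM. Project D₁…D_6 at 0.2686, terminal growth 0.0556, discount at r = 0.104.
D_1 = 2.4230
D_2 = 3.0739
D_3 = 3.8995
D_4 = 4.9469
D_5 = 6.2756
D_6 = 7.9613
Terminal value at t=6: TV = D_7/(r−g) = 8.4039/(0.104−0.0556) = 173.6343
P₀ = 2.4230/(1+0.104)^1 + 3.0739/(1+0.104)^2 + 3.8995/(1+0.104)^3 + 4.9469/(1+0.104)^4 + 6.2756/(1+0.104)^5 + 7.9613/(1+0.104)^6 + 173.6343/(1+0.104)^6 = 115.0691

A$115.07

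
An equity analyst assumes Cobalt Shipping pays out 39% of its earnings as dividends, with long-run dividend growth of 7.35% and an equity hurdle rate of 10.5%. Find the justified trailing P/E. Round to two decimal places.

Justified trailing P/E = b(1+g)/(r−g) = 0.39×(1+0.0735)/(0.105−0.0735) = 13.2910

13.29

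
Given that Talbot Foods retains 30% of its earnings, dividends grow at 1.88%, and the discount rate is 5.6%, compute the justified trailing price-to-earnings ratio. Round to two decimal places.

Payout ratio b = 1 − 0.30 = 0.70.
Justified trailing P/E = b(1+g)/(r−g) = 0.70×(1+0.0188)/(0.056−0.0188) = 19.1710

19.17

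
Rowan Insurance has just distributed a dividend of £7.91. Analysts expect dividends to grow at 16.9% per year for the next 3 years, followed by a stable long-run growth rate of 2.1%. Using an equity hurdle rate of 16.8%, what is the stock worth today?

£78.85

Two-stage DDM. Project D₁…D_3 at 0.169, terminal growth 0.021, discount at r = 0.168.
D_1 = 9.2468
D_2 = 10.8095
D_3 = 12.6363
Terminal value at t=3: TV = D_4/(r−g) = 12.9017/(0.168−0.021) = 87.7664
P₀ = 9.2468/(1+0.168)^1 + 10.8095/(1+0.168)^2 + 12.6363/(1+0.168)^3 + 87.7664/(1+0.168)^3 = 78.8514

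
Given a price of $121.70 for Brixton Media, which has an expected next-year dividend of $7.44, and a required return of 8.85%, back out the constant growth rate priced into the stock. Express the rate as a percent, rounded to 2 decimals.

From P₀ = D₁/(r − g), the implied growth is g = r − D₁/P₀.
g = 0.0885 − 7.44/121.70 = 0.0885 − 0.06113 = 0.02737

2.74%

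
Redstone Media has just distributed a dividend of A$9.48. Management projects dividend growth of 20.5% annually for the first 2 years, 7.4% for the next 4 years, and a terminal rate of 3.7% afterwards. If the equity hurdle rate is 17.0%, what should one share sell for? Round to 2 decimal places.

A$108.11

Three-stage DDM. Project D₁…D_6; terminal Gordon value at t=6 with g = 0.037; discount at r = 0.17.
D_1 = 11.4234
D_2 = 13.7652
D_3 = 14.7838
D_4 = 15.8778
D_5 = 17.0528
D_6 = 18.3147
TV_6 = 18.9923/(0.17−0.037) = 142.7995
P₀ = Σ Dₜ/(1+r)ᵗ + TV_6/(1+r)^6 = 108.1095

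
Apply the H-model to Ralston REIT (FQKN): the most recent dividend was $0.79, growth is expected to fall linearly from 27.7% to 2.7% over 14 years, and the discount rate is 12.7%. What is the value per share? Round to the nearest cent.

$21.94

H-model: P₀ = D₀[(1+g_L) + H(g_S−g_L)]/(r−g_L), with H = 14/2 = 7.
P₀ = 0.79 × [(1+0.027) + 7×(0.277−0.027)] / (0.127−0.027)
   = 0.79 × 2.7770 / 0.1 = 21.9383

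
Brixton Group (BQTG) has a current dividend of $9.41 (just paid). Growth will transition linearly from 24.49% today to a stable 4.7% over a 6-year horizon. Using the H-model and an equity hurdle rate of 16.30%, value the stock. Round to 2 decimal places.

$133.09

H-model: P₀ = D₀[(1+g_L) + H(g_S−g_L)]/(r−g_L), with H = 6/2 = 3.
P₀ = 9.41 × [(1+0.047) + 3×(0.2449−0.047)] / (0.163−0.047)
   = 9.41 × 1.6407 / 0.116 = 133.0947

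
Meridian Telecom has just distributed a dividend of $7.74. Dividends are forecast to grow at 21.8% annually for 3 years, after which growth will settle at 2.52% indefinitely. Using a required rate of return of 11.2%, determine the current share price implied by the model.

$148.07

Two-stage DDM. Project D₁…D_3 at 0.218, terminal growth 0.0252, discount at r = 0.112.
D_1 = 9.4273
D_2 = 11.4825
D_3 = 13.9857
Terminal value at t=3: TV = D_4/(r−g) = 14.3381/(0.112−0.0252) = 165.1854
P₀ = 9.4273/(1+0.112)^1 + 11.4825/(1+0.112)^2 + 13.9857/(1+0.112)^3 + 165.1854/(1+0.112)^3 = 148.0665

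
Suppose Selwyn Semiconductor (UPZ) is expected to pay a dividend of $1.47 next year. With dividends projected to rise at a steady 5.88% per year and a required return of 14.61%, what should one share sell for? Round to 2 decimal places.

$16.84

Gordon growth model: P₀ = D₁/(r − g), with D₁ = 1.47 given directly.
P₀ = 1.4700 / (0.1461 − 0.0588) = 1.4700 / 0.0873 = 16.8385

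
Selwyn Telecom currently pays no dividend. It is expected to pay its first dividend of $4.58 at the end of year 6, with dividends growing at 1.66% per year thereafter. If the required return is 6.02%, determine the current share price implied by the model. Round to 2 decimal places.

Deferred-dividend DDM. At t=5 the remaining stream is a growing perpetuity with first payment D_6 = 4.58.
V_5 = D_6/(r−g) = 4.58/(0.0602−0.0166) = 105.0459
P₀ = V_5/(1+r)^5 = 105.0459/(1+0.0602)^5 = 78.4224

$78.42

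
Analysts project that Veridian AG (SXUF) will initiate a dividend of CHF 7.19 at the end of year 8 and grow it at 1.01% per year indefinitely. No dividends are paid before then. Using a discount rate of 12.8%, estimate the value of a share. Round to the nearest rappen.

CHF 26.25

Deferred-dividend DDM. At t=7 the remaining stream is a growing perpetuity with first payment D_8 = 7.19.
V_7 = D_8/(r−g) = 7.19/(0.128−0.0101) = 60.9839
P₀ = V_7/(1+r)^7 = 60.9839/(1+0.128)^7 = 26.2453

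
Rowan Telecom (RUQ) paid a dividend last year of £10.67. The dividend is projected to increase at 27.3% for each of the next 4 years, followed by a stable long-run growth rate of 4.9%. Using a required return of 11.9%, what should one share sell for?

£327.34

Two-stage DDM. Project D₁…D_4 at 0.273, terminal growth 0.049, discount at r = 0.119.
D_1 = 13.5829
D_2 = 17.2910
D_3 = 22.0115
D_4 = 28.0206
Terminal value at t=4: TV = D_5/(r−g) = 29.3937/(0.119−0.049) = 419.9093
P₀ = 13.5829/(1+0.119)^1 + 17.2910/(1+0.119)^2 + 22.0115/(1+0.119)^3 + 28.0206/(1+0.119)^4 + 419.9093/(1+0.119)^4 = 327.3433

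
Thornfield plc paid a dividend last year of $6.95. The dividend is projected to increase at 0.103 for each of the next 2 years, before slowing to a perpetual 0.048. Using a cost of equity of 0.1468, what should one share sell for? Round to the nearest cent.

Two-stage DDM. Project D₁…D_2 at 0.103, terminal growth 0.048, discount at r = 0.1468.
D_1 = 7.6658
D_2 = 8.4554
Terminal value at t=2: TV = D_3/(r−g) = 8.8613/(0.1468−0.048) = 89.6892
P₀ = 7.6658/(1+0.1468)^1 + 8.4554/(1+0.1468)^2 + 89.6892/(1+0.1468)^2 = 81.3107

$81.31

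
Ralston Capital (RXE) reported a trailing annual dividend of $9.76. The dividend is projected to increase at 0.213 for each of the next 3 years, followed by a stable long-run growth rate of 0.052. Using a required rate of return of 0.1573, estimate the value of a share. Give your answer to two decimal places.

$144.46

Two-stage DDM. Project D₁…D_3 at 0.213, terminal growth 0.052, discount at r = 0.1573.
D_1 = 11.8389
D_2 = 14.3606
D_3 = 17.4194
Terminal value at t=3: TV = D_4/(r−g) = 18.3252/(0.1573−0.052) = 174.0282
P₀ = 11.8389/(1+0.1573)^1 + 14.3606/(1+0.1573)^2 + 17.4194/(1+0.1573)^3 + 174.0282/(1+0.1573)^3 = 144.4646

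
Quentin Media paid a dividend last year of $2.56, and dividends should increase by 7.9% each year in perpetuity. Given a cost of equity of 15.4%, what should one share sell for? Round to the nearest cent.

$36.83

Gordon growth model: P₀ = D₁/(r − g). D₁ = 2.56 × (1 + 0.079) = 2.7622.
P₀ = 2.7622 / (0.154 − 0.079) = 2.7622 / 0.075 = 36.8299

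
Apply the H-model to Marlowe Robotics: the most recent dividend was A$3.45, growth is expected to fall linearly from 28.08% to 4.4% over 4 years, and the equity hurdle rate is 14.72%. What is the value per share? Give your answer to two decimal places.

A$50.73

H-model: P₀ = D₀[(1+g_L) + H(g_S−g_L)]/(r−g_L), with H = 4/2 = 2.
P₀ = 3.45 × [(1+0.044) + 2×(0.2808−0.044)] / (0.1472−0.044)
   = 3.45 × 1.5176 / 0.1032 = 50.7337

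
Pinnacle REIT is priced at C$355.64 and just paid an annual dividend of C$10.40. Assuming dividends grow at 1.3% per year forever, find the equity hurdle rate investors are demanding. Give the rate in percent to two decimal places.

4.26%

Rearranging the constant-growth DDM: r = D₁/P₀ + g.
D₁ = 10.40 × (1 + 0.013) = 10.5352.
r = 10.5352 / 355.64 + 0.013 = 0.02962 + 0.013 = 0.04262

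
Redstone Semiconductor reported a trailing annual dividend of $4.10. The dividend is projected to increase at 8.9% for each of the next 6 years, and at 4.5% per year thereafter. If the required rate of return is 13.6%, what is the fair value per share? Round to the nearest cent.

$57.81

Two-stage DDM. Project D₁…D_6 at 0.089, terminal growth 0.045, discount at r = 0.136.
D_1 = 4.4649
D_2 = 4.8623
D_3 = 5.2950
D_4 = 5.7663
D_5 = 6.2795
D_6 = 6.8383
Terminal value at t=6: TV = D_7/(r−g) = 7.1461/(0.136−0.045) = 78.5283
P₀ = 4.4649/(1+0.136)^1 + 4.8623/(1+0.136)^2 + 5.2950/(1+0.136)^3 + 5.7663/(1+0.136)^4 + 6.2795/(1+0.136)^5 + 6.8383/(1+0.136)^6 + 78.5283/(1+0.136)^6 = 57.8124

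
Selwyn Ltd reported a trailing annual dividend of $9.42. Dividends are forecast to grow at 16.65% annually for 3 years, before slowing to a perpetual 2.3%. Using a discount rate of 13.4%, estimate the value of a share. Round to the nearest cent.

Two-stage DDM. Project D₁…D_3 at 0.1665, terminal growth 0.023, discount at r = 0.134.
D_1 = 10.9884
D_2 = 12.8180
D_3 = 14.9522
Terminal value at t=3: TV = D_4/(r−g) = 15.2961/(0.134−0.023) = 137.8027
P₀ = 10.9884/(1+0.134)^1 + 12.8180/(1+0.134)^2 + 14.9522/(1+0.134)^3 + 137.8027/(1+0.134)^3 = 124.4081

$124.41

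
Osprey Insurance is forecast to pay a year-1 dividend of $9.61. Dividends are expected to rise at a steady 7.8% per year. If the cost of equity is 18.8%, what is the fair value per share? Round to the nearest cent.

$87.36

Gordon growth model: P₀ = D₁/(r − g), with D₁ = 9.61 given directly.
P₀ = 9.6100 / (0.188 − 0.078) = 9.6100 / 0.11 = 87.3636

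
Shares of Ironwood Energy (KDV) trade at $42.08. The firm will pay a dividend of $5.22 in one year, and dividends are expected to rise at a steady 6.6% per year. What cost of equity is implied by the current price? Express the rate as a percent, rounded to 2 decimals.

Rearranging the constant-growth DDM: r = D₁/P₀ + g.
r = 5.2200 / 42.08 + 0.066 = 0.12405 + 0.066 = 0.19005

19.00%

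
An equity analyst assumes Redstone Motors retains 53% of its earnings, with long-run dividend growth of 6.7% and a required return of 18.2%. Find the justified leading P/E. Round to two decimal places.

Payout ratio b = 1 − 0.53 = 0.47.
Justified leading P/E = b/(r−g) = 0.47/(0.182−0.067) = 4.0870

4.09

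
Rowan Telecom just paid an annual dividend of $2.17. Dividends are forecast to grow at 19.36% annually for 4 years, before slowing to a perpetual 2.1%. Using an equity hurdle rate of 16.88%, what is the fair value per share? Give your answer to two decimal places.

$25.45

Two-stage DDM. Project D₁…D_4 at 0.1936, terminal growth 0.021, discount at r = 0.1688.
D_1 = 2.5901
D_2 = 3.0916
D_3 = 3.6901
D_4 = 4.4045
Terminal value at t=4: TV = D_5/(r−g) = 4.4970/(0.1688−0.021) = 30.4261
P₀ = 2.5901/(1+0.1688)^1 + 3.0916/(1+0.1688)^2 + 3.6901/(1+0.1688)^3 + 4.4045/(1+0.1688)^4 + 30.4261/(1+0.1688)^4 = 25.4540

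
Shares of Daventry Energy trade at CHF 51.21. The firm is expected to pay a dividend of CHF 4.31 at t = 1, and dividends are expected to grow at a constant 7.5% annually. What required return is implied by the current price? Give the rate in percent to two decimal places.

15.92%

Rearranging the constant-growth DDM: r = D₁/P₀ + g.
r = 4.3100 / 51.21 + 0.075 = 0.08416 + 0.075 = 0.15916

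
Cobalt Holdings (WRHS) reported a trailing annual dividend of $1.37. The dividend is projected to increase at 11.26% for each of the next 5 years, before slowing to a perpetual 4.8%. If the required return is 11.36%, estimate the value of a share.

$28.62

Two-stage DDM. Project D₁…D_5 at 0.1126, terminal growth 0.048, discount at r = 0.1136.
D_1 = 1.5243
D_2 = 1.6959
D_3 = 1.8869
D_4 = 2.0993
D_5 = 2.3357
Terminal value at t=5: TV = D_6/(r−g) = 2.4478/(0.1136−0.048) = 37.3141
P₀ = 1.5243/(1+0.1136)^1 + 1.6959/(1+0.1136)^2 + 1.8869/(1+0.1136)^3 + 2.0993/(1+0.1136)^4 + 2.3357/(1+0.1136)^5 + 37.3141/(1+0.1136)^5 = 28.6201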